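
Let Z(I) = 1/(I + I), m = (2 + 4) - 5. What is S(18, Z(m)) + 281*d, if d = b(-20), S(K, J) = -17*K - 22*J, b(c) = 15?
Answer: 3898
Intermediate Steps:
m = 1 (m = 6 - 5 = 1)
Z(I) = 1/(2*I)
S(K, J) = -22*J - 17*K
d = 15
S(18, Z(m)) + 281*d = (-11/1 - 17*18) + 281*15 = (-11 - 306) + 4215 = -317 + 4215 = 3898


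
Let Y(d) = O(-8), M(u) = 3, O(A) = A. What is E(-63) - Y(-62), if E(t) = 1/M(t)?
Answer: 25/3 ≈ 8.3333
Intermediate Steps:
Y(d) = -8
E(t) = ⅓ (E(t) = 1/3 = ⅓)
E(-63) - Y(-62) = ⅓ - 1*(-8) = ⅓ + 8 = 25/3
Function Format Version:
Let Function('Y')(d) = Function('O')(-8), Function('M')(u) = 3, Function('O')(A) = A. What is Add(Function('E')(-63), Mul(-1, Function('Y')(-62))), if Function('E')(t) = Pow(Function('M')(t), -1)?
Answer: Rational(25, 3) ≈ 8.3333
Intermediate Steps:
Function('Y')(d) = -8
Function('E')(t) = Rational(1, 3) (Function('E')(t) = Pow(3, -1) = Rational(1, 3))
Add(Function('E')(-63), Mul(-1, Function('Y')(-62))) = Add(Rational(1, 3), Mul(-1, -8)) = Add(Rational(1, 3), 8) = Rational(25, 3)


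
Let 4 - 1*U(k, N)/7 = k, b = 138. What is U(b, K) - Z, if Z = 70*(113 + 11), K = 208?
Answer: -9618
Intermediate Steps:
U(k, N) = 28 - 7*k
Z = 8680 (Z = 70*124 = 8680)
U(b, K) - Z = (28 - 7*138) - 1*8680 = (28 - 966) - 8680 = -938 - 8680 = -9618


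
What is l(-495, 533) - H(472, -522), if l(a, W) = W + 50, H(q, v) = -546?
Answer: 1129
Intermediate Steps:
l(a, W) = 50 + W
l(-495, 533) - H(472, -522) = (50 + 533) - 1*(-546) = 583 + 546 = 1129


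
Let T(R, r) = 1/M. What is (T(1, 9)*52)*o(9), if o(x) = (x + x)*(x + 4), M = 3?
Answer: 4056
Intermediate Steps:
o(x) = 2*x*(4 + x) (o(x) = (2*x)*(4 + x) = 2*x*(4 + x))
T(R, r) = ⅓ (T(R, r) = 1/3 = ⅓)
(T(1, 9)*52)*o(9) = ((⅓)*52)*(2*9*(4 + 9)) = 52*(2*9*13)/3 = (52/3)*234 = 4056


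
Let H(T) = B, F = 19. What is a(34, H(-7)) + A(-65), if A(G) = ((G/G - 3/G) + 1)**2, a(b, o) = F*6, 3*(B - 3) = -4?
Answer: 499339/4225 ≈ 118.19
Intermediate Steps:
B = 5/3 (B = 3 + (1/3)*(-4) = 3 - 4/3 = 5/3 ≈ 1.6667)
H(T) = 5/3
a(b, o) = 114 (a(b, o) = 19*6 = 114)
A(G) = (2 - 3/G)**2 (A(G) = ((1 - 3/G) + 1)**2 = (2 - 3/G)**2)
a(34, H(-7)) + A(-65) = 114 + (-3 + 2*(-65))**2/(-65)**2 = 114 + (-3 - 130)**2/4225 = 114 + (1/4225)*(-133)**2 = 114 + (1/4225)*17689 = 114 + 17689/4225 = 499339/4225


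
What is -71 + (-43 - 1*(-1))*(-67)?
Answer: 2743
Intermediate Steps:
-71 + (-43 - 1*(-1))*(-67) = -71 + (-43 + 1)*(-67) = -71 - 42*(-67) = -71 + 2814 = 2743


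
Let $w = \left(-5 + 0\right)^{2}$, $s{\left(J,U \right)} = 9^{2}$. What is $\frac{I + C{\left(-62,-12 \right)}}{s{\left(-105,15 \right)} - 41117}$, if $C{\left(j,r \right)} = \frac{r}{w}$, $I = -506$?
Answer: $\frac{6331}{512950} \approx 0.012342$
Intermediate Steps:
$s{\left(J,U \right)} = 81$
$w = 25$ ($w = \left(-5\right)^{2} = 25$)
$C{\left(j,r \right)} = \frac{r}{25}$
$\frac{I + C{\left(-62,-12 \right)}}{s{\left(-105,15 \right)} - 41117} = \frac{-506 + \frac{1}{25} \left(-12\right)}{81 - 41117} = \frac{-506 - \frac{12}{25}}{-41036} = \left(- \frac{12662}{25}\right) \left(- \frac{1}{41036}\right) = \frac{6331}{512950}$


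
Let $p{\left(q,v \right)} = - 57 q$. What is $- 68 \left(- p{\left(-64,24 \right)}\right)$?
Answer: $248064$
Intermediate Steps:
$- 68 \left(- p{\left(-64,24 \right)}\right) = - 68 \left(- \left(-57\right) \left(-64\right)\right) = - 68 \left(\left(-1\right) 3648\right) = \left(-68\right) \left(-3648\right) = 248064$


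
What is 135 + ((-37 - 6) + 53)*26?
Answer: 395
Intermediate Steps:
135 + ((-37 - 6) + 53)*26 = 135 + (-43 + 53)*26 = 135 + 10*26 = 135 + 260 = 395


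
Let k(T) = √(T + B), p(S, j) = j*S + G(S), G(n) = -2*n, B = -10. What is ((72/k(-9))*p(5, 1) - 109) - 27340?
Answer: -27449 + 360*I*√19/19 ≈ -27449.0 + 82.59*I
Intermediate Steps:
p(S, j) = -2*S + S*j (p(S, j) = j*S - 2*S = S*j - 2*S = -2*S + S*j)
k(T) = √(-10 + T) (k(T) = √(T - 10) = √(-10 + T))
((72/k(-9))*p(5, 1) - 109) - 27340 = ((72/(√(-10 - 9)))*(5*(-2 + 1)) - 109) - 27340 = ((72/(√(-19)))*(5*(-1)) - 109) - 27340 = ((72/((I*√19)))*(-5) - 109) - 27340 = ((72*(-I*√19/19))*(-5) - 109) - 27340 = (-72*I*√19/19*(-5) - 109) - 27340 = (360*I*√19/19 - 109) - 27340 = (-109 + 360*I*√19/19) - 27340 = -27449 + 360*I*√19/19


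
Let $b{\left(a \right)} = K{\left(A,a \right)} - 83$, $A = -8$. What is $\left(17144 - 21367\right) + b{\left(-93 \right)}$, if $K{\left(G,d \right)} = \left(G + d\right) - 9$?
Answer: $-4416$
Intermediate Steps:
$K{\left(G,d \right)} = -9 + G + d$
$b{\left(a \right)} = -100 + a$ ($b{\left(a \right)} = \left(-9 - 8 + a\right) - 83 = \left(-17 + a\right) - 83 = -100 + a$)
$\left(17144 - 21367\right) + b{\left(-93 \right)} = \left(17144 - 21367\right) - 193 = -4223 - 193 = -4416$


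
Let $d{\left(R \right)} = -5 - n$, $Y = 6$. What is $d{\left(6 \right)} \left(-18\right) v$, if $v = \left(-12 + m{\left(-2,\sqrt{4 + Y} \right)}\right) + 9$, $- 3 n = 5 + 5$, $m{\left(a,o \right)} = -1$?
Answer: $-120$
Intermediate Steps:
$n = - \frac{10}{3}$ ($n = - \frac{5 + 5}{3} = \left(- \frac{1}{3}\right) 10 = - \frac{10}{3} \approx -3.3333$)
$d{\left(R \right)} = - \frac{5}{3}$ ($d{\left(R \right)} = -5 - - \frac{10}{3} = -5 + \frac{10}{3} = - \frac{5}{3}$)
$v = -4$ ($v = \left(-12 - 1\right) + 9 = -13 + 9 = -4$)
$d{\left(6 \right)} \left(-18\right) v = \left(- \frac{5}{3}\right) \left(-18\right) \left(-4\right) = 30 \left(-4\right) = -120$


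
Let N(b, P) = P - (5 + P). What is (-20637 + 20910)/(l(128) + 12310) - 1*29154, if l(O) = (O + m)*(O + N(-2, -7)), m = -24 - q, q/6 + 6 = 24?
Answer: -344541699/11818 ≈ -29154.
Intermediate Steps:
q = 108 (q = -36 + 6*24 = -36 + 144 = 108)
N(b, P) = -5 (N(b, P) = P + (-5 - P) = -5)
m = -132 (m = -24 - 1*108 = -24 - 108 = -132)
l(O) = (-132 + O)*(-5 + O) (l(O) = (O - 132)*(O - 5) = (-132 + O)*(-5 + O))
(-20637 + 20910)/(l(128) + 12310) - 1*29154 = (-20637 + 20910)/((660 + 128² - 137*128) + 12310) - 1*29154 = 273/((660 + 16384 - 17536) + 12310) - 29154 = 273/(-492 + 12310) - 29154 = 273/11818 - 29154 = -344541699/11818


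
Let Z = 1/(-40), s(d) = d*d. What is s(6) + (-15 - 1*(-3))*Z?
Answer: 363/10 ≈ 36.300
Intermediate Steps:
s(d) = d²
Z = -1/40 ≈ -0.025000
s(6) + (-15 - 1*(-3))*Z = 6² + (-15 - 1*(-3))*(-1/40) = 36 + (-15 + 3)*(-1/40) = 36 - 12*(-1/40) = 36 + 3/10 = 363/10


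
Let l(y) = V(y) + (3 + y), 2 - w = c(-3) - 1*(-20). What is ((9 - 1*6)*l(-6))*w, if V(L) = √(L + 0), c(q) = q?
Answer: 135 - 45*I*√6 ≈ 135.0 - 110.23*I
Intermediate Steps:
w = -15 (w = 2 - (-3 - 1*(-20)) = 2 - (-3 + 20) = 2 - 1*17 = 2 - 17 = -15)
V(L) = √L
l(y) = 3 + y + √y (l(y) = √y + (3 + y) = 3 + y + √y)
((9 - 1*6)*l(-6))*w = ((9 - 1*6)*(3 - 6 + √(-6)))*(-15) = ((9 - 6)*(3 - 6 + I*√6))*(-15) = (3*(-3 + I*√6))*(-15) = (-9 + 3*I*√6)*(-15) = 135 - 45*I*√6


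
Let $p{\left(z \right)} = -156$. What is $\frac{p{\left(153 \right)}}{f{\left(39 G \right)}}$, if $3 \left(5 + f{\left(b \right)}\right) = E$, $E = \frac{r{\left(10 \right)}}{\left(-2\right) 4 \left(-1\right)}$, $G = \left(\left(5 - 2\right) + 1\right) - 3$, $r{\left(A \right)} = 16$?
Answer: $36$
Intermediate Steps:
$G = 1$ ($G = \left(\left(5 - 2\right) + 1\right) - 3 = \left(3 + 1\right) - 3 = 4 - 3 = 1$)
$E = 2$ ($E = \frac{16}{\left(-2\right) 4 \left(-1\right)} = \frac{16}{\left(-8\right) \left(-1\right)} = \frac{16}{8} = 16 \cdot \frac{1}{8} = 2$)
$f{\left(b \right)} = - \frac{13}{3}$ ($f{\left(b \right)} = -5 + \frac{1}{3} \cdot 2 = -5 + \frac{2}{3} = - \frac{13}{3}$)
$\frac{p{\left(153 \right)}}{f{\left(39 G \right)}} = - \frac{156}{- \frac{13}{3}} = \left(-156\right) \left(- \frac{3}{13}\right) = 36$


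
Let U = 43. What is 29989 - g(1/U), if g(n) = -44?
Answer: 30033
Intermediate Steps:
29989 - g(1/U) = 29989 - 1*(-44) = 29989 + 44 = 30033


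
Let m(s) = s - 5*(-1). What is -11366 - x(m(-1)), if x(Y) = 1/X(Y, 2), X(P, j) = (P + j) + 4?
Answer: -113661/10 ≈ -11366.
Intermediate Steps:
X(P, j) = 4 + P + j
m(s) = 5 + s (m(s) = s + 5 = 5 + s)
x(Y) = 1/(6 + Y) (x(Y) = 1/(4 + Y + 2) = 1/(6 + Y))
-11366 - x(m(-1)) = -11366 - 1/(6 + (5 - 1)) = -11366 - 1/(6 + 4) = -11366 - 1/10 = -113661/10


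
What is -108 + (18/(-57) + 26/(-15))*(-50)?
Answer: -316/57 ≈ -5.5439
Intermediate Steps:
-108 + (18/(-57) + 26/(-15))*(-50) = -108 + (18*(-1/57) + 26*(-1/15))*(-50) = -108 + (-6/19 - 26/15)*(-50) = -108 - 584/285*(-50) = -108 + 5840/57 = -316/57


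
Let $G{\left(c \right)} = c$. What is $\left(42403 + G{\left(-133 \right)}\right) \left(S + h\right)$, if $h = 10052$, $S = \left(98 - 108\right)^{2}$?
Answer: $429125040$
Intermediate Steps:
$S = 100$ ($S = \left(-10\right)^{2} = 100$)
$\left(42403 + G{\left(-133 \right)}\right) \left(S + h\right) = \left(42403 - 133\right) \left(100 + 10052\right) = 42270 \cdot 10152 = 429125040$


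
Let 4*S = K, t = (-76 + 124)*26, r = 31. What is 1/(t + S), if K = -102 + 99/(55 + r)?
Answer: 344/420639 ≈ 0.00081780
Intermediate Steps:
t = 1248 (t = 48*26 = 1248)
K = -8673/86 (K = -102 + 99/(55 + 31) = -102 + 99/86 = -8673/86 ≈ -100.85)
S = -8673/344 (S = (¼)*(-8673/86) = -8673/344 ≈ -25.212)
1/(t + S) = 1/(1248 - 8673/344) = 1/(420639/344) = 344/420639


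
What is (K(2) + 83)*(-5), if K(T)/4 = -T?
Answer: -375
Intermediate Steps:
K(T) = -4*T (K(T) = 4*(-T) = -4*T)
(K(2) + 83)*(-5) = (-4*2 + 83)*(-5) = (-8 + 83)*(-5) = 75*(-5) = -375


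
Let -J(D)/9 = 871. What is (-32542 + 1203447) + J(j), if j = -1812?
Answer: 1163066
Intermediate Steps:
J(D) = -7839 (J(D) = -9*871 = -7839)
(-32542 + 1203447) + J(j) = (-32542 + 1203447) - 7839 = 1170905 - 7839 = 1163066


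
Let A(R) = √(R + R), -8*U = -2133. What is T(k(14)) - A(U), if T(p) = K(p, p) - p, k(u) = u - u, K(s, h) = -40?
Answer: -40 - 3*√237/2 ≈ -63.092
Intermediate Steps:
k(u) = 0
U = 2133/8 (U = -⅛*(-2133) = 2133/8 ≈ 266.63)
A(R) = √2*√R (A(R) = √(2*R) = √2*√R)
T(p) = -40 - p
T(k(14)) - A(U) = (-40 - 1*0) - √2*√(2133/8) = (-40 + 0) - √2*3*√474/4 = -40 - 3*√237/2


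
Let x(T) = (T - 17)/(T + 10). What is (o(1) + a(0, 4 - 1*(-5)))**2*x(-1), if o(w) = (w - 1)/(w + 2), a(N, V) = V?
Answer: -162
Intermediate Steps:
o(w) = (-1 + w)/(2 + w)
x(T) = (-17 + T)/(10 + T)
(o(1) + a(0, 4 - 1*(-5)))**2*x(-1) = ((-1 + 1)/(2 + 1) + (4 - 1*(-5)))**2*((-17 - 1)/(10 - 1)) = (0/3 + (4 + 5))**2*(-18/9) = ((1/3)*0 + 9)**2*((1/9)*(-18)) = (0 + 9)**2*(-2) = 9**2*(-2) = 81*(-2) = -162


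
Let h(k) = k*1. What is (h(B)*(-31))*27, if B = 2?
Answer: -1674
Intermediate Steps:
h(k) = k
(h(B)*(-31))*27 = (2*(-31))*27 = -62*27 = -1674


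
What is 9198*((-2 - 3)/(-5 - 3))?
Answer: 22995/4 ≈ 5748.8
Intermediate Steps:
9198*((-2 - 3)/(-5 - 3)) = 9198*(-5/(-8)) = 9198*(-5*(-⅛)) = 9198*(5/8) = 22995/4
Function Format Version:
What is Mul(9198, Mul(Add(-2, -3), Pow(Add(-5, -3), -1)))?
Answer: Rational(22995, 4) ≈ 5748.8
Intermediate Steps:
Mul(9198, Mul(Add(-2, -3), Pow(Add(-5, -3), -1))) = Mul(9198, Mul(-5, Pow(-8, -1))) = Mul(9198, Mul(-5, Rational(-1, 8))) = Mul(9198, Rational(5, 8)) = Rational(22995, 4)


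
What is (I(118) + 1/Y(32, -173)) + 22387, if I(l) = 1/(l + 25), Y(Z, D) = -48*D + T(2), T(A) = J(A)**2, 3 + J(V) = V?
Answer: 2417013223/107965 ≈ 22387.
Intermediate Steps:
J(V) = -3 + V
T(A) = (-3 + A)**2
Y(Z, D) = 1 - 48*D (Y(Z, D) = -48*D + (-3 + 2)**2 = -48*D + (-1)**2 = -48*D + 1 = 1 - 48*D)
I(l) = 1/(25 + l)
(I(118) + 1/Y(32, -173)) + 22387 = (1/(25 + 118) + 1/(1 - 48*(-173))) + 22387 = (1/143 + 1/(1 + 8304)) + 22387 = (1/143 + 1/8305) + 22387 = 768/107965 + 22387 = 2417013223/107965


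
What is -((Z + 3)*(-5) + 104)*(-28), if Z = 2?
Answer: 2212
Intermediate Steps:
-((Z + 3)*(-5) + 104)*(-28) = -((2 + 3)*(-5) + 104)*(-28) = -(5*(-5) + 104)*(-28) = -(-25 + 104)*(-28) = -79*(-28) = -1*(-2212) = 2212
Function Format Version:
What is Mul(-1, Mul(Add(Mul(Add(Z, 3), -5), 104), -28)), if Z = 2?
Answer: 2212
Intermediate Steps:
Mul(-1, Mul(Add(Mul(Add(Z, 3), -5), 104), -28)) = Mul(-1, Mul(Add(Mul(Add(2, 3), -5), 104), -28)) = Mul(-1, Mul(Add(Mul(5, -5), 104), -28)) = Mul(-1, Mul(Add(-25, 104), -28)) = Mul(-1, Mul(79, -28)) = Mul(-1, -2212) = 2212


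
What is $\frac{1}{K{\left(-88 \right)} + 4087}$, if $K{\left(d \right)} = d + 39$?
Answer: $\frac{1}{4038} \approx 0.00024765$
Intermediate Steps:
$K{\left(d \right)} = 39 + d$
$\frac{1}{K{\left(-88 \right)} + 4087} = \frac{1}{\left(39 - 88\right) + 4087} = \frac{1}{-49 + 4087} = \frac{1}{4038}$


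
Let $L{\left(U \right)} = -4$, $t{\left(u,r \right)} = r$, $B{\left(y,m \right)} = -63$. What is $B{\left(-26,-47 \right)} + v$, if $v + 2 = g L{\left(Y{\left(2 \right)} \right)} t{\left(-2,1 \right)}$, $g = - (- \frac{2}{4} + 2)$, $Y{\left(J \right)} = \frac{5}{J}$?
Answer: $-59$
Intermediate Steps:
$g = - \frac{3}{2}$ ($g = - (\left(-2\right) \frac{1}{4} + 2) = - (- \frac{1}{2} + 2) = \left(-1\right) \frac{3}{2} = - \frac{3}{2} \approx -1.5$)
$v = 4$ ($v = -2 + \left(- \frac{3}{2}\right) \left(-4\right) 1 = -2 + 6 \cdot 1 = -2 + 6 = 4$)
$B{\left(-26,-47 \right)} + v = -63 + 4 = -59$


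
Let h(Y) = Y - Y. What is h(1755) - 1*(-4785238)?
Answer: 4785238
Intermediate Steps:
h(Y) = 0
h(1755) - 1*(-4785238) = 0 - 1*(-4785238) = 0 + 4785238 = 4785238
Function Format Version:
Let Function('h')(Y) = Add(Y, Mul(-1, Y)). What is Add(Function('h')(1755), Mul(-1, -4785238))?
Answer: 4785238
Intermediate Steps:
Function('h')(Y) = 0
Add(Function('h')(1755), Mul(-1, -4785238)) = Add(0, Mul(-1, -4785238)) = Add(0, 4785238) = 4785238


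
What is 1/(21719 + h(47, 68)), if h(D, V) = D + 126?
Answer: 1/21892 ≈ 4.5679e-5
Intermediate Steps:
h(D, V) = 126 + D
1/(21719 + h(47, 68)) = 1/(21719 + (126 + 47)) = 1/(21719 + 173) = 1/21892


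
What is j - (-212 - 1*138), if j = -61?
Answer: 289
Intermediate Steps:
j - (-212 - 1*138) = -61 - (-212 - 1*138) = -61 - (-212 - 138) = -61 - 1*(-350) = -61 + 350 = 289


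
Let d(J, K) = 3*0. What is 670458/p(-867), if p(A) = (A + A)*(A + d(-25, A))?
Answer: 111743/250563 ≈ 0.44597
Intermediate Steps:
d(J, K) = 0
p(A) = 2*A² (p(A) = (A + A)*(A + 0) = (2*A)*A = 2*A²)
670458/p(-867) = 670458/((2*(-867)²)) = 670458/((2*751689)) = 670458/1503378 = 670458*(1/1503378) = 111743/250563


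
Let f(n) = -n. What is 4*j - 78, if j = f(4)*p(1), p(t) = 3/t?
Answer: -126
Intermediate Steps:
j = -12 (j = (-1*4)*(3/1) = -12 ≈ -12.000)
4*j - 78 = 4*(-12) - 78 = -48 - 78 = -126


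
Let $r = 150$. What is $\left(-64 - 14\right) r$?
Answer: $-11700$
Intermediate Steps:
$\left(-64 - 14\right) r = \left(-64 - 14\right) 150 = \left(-78\right) 150 = -11700$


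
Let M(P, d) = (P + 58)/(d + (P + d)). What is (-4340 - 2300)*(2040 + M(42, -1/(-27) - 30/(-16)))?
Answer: -67108886400/4949 ≈ -1.3560e+7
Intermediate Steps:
M(P, d) = (58 + P)/(P + 2*d)
(-4340 - 2300)*(2040 + M(42, -1/(-27) - 30/(-16))) = (-4340 - 2300)*(2040 + (58 + 42)/(42 + 2*(-1/(-27) - 30/(-16)))) = -6640*(2040 + 100/(42 + 2*(-1*(-1/27) - 30*(-1/16)))) = -6640*(2040 + 100/(42 + 2*(1/27 + 15/8))) = -6640*(2040 + 100/(42 + 2*(413/216))) = -6640*(2040 + 100/(42 + 413/108)) = -6640*(2040 + 100/(4949/108)) = -6640*(2040 + (108/4949)*100) = -6640*(2040 + 10800/4949) = -6640*10106760/4949 = -67108886400/4949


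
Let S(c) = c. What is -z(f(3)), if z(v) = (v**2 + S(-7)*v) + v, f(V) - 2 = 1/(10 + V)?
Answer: 1377/169 ≈ 8.1479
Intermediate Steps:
f(V) = 2 + 1/(10 + V)
z(v) = v**2 - 6*v (z(v) = (v**2 - 7*v) + v = v**2 - 6*v)
-z(f(3)) = -(21 + 2*3)/(10 + 3)*(-6 + (21 + 2*3)/(10 + 3)) = -(21 + 6)/13*(-6 + (21 + 6)/13) = -(1/13)*27*(-6 + (1/13)*27) = -27*(-6 + 27/13)/13 = -27*(-51)/(13*13) = -1*(-1377/169) = 1377/169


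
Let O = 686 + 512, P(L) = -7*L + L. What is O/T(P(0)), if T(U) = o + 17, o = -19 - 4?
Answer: -599/3 ≈ -199.67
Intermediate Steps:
o = -23
P(L) = -6*L
O = 1198
T(U) = -6 (T(U) = -23 + 17 = -6)
O/T(P(0)) = 1198/(-6) = 1198*(-⅙) = -599/3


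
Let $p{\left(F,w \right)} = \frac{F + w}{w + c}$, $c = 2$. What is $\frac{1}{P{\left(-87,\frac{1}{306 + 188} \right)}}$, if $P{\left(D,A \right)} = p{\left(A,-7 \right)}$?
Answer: $\frac{2470}{3457} \approx 0.71449$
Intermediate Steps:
$p{\left(F,w \right)} = \frac{F + w}{2 + w}$ ($p{\left(F,w \right)} = \frac{F + w}{w + 2} = \frac{F + w}{2 + w}$)
$P{\left(D,A \right)} = \frac{7}{5} - \frac{A}{5}$ ($P{\left(D,A \right)} = \frac{A - 7}{2 - 7} = \frac{-7 + A}{-5} = - \frac{-7 + A}{5} = \frac{7}{5} - \frac{A}{5}$)
$\frac{1}{P{\left(-87,\frac{1}{306 + 188} \right)}} = \frac{1}{\frac{7}{5} - \frac{1}{5 \left(306 + 188\right)}} = \frac{1}{\frac{7}{5} - \frac{1}{5 \cdot 494}} = \frac{1}{\frac{7}{5} - \frac{1}{2470}} = \frac{1}{\frac{3457}{2470}} = \frac{2470}{3457}$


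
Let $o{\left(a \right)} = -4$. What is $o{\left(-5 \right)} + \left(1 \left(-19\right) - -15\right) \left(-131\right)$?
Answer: $520$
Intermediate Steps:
$o{\left(-5 \right)} + \left(1 \left(-19\right) - -15\right) \left(-131\right) = -4 + \left(1 \left(-19\right) - -15\right) \left(-131\right) = -4 + \left(-19 + 15\right) \left(-131\right) = -4 - -524 = -4 + 524 = 520$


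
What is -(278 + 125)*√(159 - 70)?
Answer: -403*√89 ≈ -3801.9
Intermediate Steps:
-(278 + 125)*√(159 - 70) = -403*√89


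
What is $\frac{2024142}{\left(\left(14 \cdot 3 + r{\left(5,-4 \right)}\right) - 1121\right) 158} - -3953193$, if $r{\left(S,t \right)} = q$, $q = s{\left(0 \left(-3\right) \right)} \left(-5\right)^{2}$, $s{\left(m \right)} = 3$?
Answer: $\frac{313550443917}{79316} \approx 3.9532 \cdot 10^{6}$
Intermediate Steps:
$q = 75$ ($q = 3 \left(-5\right)^{2} = 3 \cdot 25 = 75$)
$r{\left(S,t \right)} = 75$
$\frac{2024142}{\left(\left(14 \cdot 3 + r{\left(5,-4 \right)}\right) - 1121\right) 158} - -3953193 = \frac{2024142}{\left(\left(14 \cdot 3 + 75\right) - 1121\right) 158} - -3953193 = \frac{2024142}{\left(\left(42 + 75\right) - 1121\right) 158} + 3953193 = \frac{2024142}{\left(117 - 1121\right) 158} + 3953193 = \frac{2024142}{\left(-1004\right) 158} + 3953193 = \frac{2024142}{-158632} + 3953193 = 2024142 \left(- \frac{1}{158632}\right) + 3953193 = - \frac{1012071}{79316} + 3953193 = \frac{313550443917}{79316}$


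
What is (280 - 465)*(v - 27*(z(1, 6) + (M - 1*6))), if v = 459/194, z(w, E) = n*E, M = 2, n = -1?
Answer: -9775215/194 ≈ -50388.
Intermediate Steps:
z(w, E) = -E
v = 459/194 (v = 459*(1/194) = 459/194 ≈ 2.3660)
(280 - 465)*(v - 27*(z(1, 6) + (M - 1*6))) = (280 - 465)*(459/194 - 27*(-1*6 + (2 - 1*6))) = -185*(459/194 - 27*(-6 + (2 - 6))) = -185*(459/194 - 27*(-6 - 4)) = -185*(459/194 - 27*(-10)) = -185*(459/194 + 270) = -185*52839/194 = -9775215/194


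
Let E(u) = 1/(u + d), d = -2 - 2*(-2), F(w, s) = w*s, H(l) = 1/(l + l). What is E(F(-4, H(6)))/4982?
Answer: 3/24910 ≈ 0.00012043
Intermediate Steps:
H(l) = 1/(2*l)
F(w, s) = s*w
d = 2 (d = -2 + 4 = 2)
E(u) = 1/(2 + u) (E(u) = 1/(u + 2) = 1/(2 + u))
E(F(-4, H(6)))/4982 = 1/((2 + ((½)/6)*(-4))*4982) = (1/4982)/(2 + ((½)*(⅙))*(-4)) = (1/4982)/(2 + (1/12)*(-4)) = (1/4982)/(2 - ⅓) = (1/4982)/(5/3) = (⅗)*(1/4982) = 3/24910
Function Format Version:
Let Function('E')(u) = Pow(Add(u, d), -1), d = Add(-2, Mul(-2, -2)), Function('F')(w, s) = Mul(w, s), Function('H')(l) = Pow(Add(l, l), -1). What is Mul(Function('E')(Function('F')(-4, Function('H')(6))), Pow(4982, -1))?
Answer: Rational(3, 24910) ≈ 0.00012043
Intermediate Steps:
Function('H')(l) = Mul(Rational(1, 2), Pow(l, -1)) (Function('H')(l) = Pow(Mul(2, l), -1) = Mul(Rational(1, 2), Pow(l, -1)))
Function('F')(w, s) = Mul(s, w)
d = 2 (d = Add(-2, 4) = 2)
Function('E')(u) = Pow(Add(2, u), -1) (Function('E')(u) = Pow(Add(u, 2), -1) = Pow(Add(2, u), -1))
Mul(Function('E')(Function('F')(-4, Function('H')(6))), Pow(4982, -1)) = Mul(Pow(Add(2, Mul(Mul(Rational(1, 2), Pow(6, -1)), -4)), -1), Pow(4982, -1)) = Mul(Pow(Add(2, Mul(Mul(Rational(1, 2), Rational(1, 6)), -4)), -1), Rational(1, 4982)) = Mul(Pow(Add(2, Mul(Rational(1, 12), -4)), -1), Rational(1, 4982)) = Mul(Pow(Add(2, Rational(-1, 3)), -1), Rational(1, 4982)) = Mul(Pow(Rational(5, 3), -1), Rational(1, 4982)) = Mul(Rational(3, 5), Rational(1, 4982)) = Rational(3, 24910)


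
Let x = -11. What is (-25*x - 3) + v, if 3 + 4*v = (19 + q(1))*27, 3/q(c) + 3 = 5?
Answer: 3277/8 ≈ 409.63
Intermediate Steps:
q(c) = 3/2 (q(c) = 3/(-3 + 5) = 3/2)
v = 1101/8 (v = -¾ + ((19 + 3/2)*27)/4 = -¾ + ((41/2)*27)/4 = -¾ + (¼)*(1107/2) = -¾ + 1107/8 = 1101/8 ≈ 137.63)
(-25*x - 3) + v = (-25*(-11) - 3) + 1101/8 = (275 - 3) + 1101/8 = 272 + 1101/8 = 3277/8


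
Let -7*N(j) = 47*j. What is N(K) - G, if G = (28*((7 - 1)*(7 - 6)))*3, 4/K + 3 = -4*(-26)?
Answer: -356516/707 ≈ -504.27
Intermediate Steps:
K = 4/101 (K = 4/(-3 - 4*(-26)) = 4/(-3 + 104) = 4/101 ≈ 0.039604)
N(j) = -47*j/7
G = 504 (G = (28*(6*1))*3 = (28*6)*3 = 168*3 = 504)
N(K) - G = -47/7*4/101 - 1*504 = -188/707 - 504 = -356516/707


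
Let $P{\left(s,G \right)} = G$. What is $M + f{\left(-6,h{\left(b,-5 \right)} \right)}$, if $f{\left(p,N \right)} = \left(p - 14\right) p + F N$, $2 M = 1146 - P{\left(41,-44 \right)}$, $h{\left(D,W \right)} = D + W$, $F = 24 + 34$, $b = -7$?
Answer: $19$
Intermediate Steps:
$F = 58$
$M = 595$ ($M = \frac{1146 - -44}{2} = \frac{1146 + 44}{2} = \frac{1}{2} \cdot 1190 = 595$)
$f{\left(p,N \right)} = 58 N + p \left(-14 + p\right)$ ($f{\left(p,N \right)} = \left(p - 14\right) p + 58 N = \left(-14 + p\right) p + 58 N = p \left(-14 + p\right) + 58 N = 58 N + p \left(-14 + p\right)$)
$M + f{\left(-6,h{\left(b,-5 \right)} \right)} = 595 + \left(\left(-6\right)^{2} - -84 + 58 \left(-7 - 5\right)\right) = 595 + \left(36 + 84 + 58 \left(-12\right)\right) = 595 + \left(36 + 84 - 696\right) = 595 - 576 = 19$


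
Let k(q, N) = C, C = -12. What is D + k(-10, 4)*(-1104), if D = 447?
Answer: 13695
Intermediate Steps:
k(q, N) = -12
D + k(-10, 4)*(-1104) = 447 - 12*(-1104) = 447 + 13248 = 13695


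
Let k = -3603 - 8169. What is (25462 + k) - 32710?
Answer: -19020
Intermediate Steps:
k = -11772
(25462 + k) - 32710 = (25462 - 11772) - 32710 = 13690 - 32710 = -19020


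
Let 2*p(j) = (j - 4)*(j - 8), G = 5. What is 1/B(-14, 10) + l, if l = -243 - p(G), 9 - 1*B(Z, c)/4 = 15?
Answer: -5797/24 ≈ -241.54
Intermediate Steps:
B(Z, c) = -24 (B(Z, c) = 36 - 4*15 = 36 - 60 = -24)
p(j) = (-8 + j)*(-4 + j)/2 (p(j) = ((j - 4)*(j - 8))/2 = ((-4 + j)*(-8 + j))/2 = ((-8 + j)*(-4 + j))/2 = (-8 + j)*(-4 + j)/2)
l = -483/2 (l = -243 - (16 + (½)*5² - 6*5) = -243 - (16 + (½)*25 - 30) = -243 - (16 + 25/2 - 30) = -243 - 1*(-3/2) = -243 + 3/2 = -483/2 ≈ -241.50)
1/B(-14, 10) + l = 1/(-24) - 483/2 = -1/24 - 483/2 = -5797/24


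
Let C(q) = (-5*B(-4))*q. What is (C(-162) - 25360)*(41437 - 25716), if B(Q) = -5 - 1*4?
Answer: -513290650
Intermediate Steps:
B(Q) = -9 (B(Q) = -5 - 4 = -9)
C(q) = 45*q (C(q) = (-5*(-9))*q = 45*q)
(C(-162) - 25360)*(41437 - 25716) = (45*(-162) - 25360)*(41437 - 25716) = (-7290 - 25360)*15721 = -32650*15721 = -513290650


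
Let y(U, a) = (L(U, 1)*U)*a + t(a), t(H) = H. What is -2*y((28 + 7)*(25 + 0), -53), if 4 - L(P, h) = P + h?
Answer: -80877894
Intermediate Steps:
L(P, h) = 4 - P - h (L(P, h) = 4 - (P + h) = 4 + (-P - h) = 4 - P - h)
y(U, a) = a + U*a*(3 - U) (y(U, a) = ((4 - U - 1*1)*U)*a + a = ((4 - U - 1)*U)*a + a = ((3 - U)*U)*a + a = (U*(3 - U))*a + a = U*a*(3 - U) + a = a + U*a*(3 - U))
-2*y((28 + 7)*(25 + 0), -53) = -(-106)*(1 - (28 + 7)*(25 + 0)*(-3 + (28 + 7)*(25 + 0))) = -(-106)*(1 - 35*25*(-3 + 35*25)) = -(-106)*(1 - 1*875*(-3 + 875)) = -(-106)*(1 - 1*875*872) = -(-106)*(1 - 763000) = -(-106)*(-762999) = -2*40438947 = -80877894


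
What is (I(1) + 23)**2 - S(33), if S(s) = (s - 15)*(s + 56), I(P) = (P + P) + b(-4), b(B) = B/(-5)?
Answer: -23409/25 ≈ -936.36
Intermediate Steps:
b(B) = -B/5 (b(B) = B*(-1/5) = -B/5)
I(P) = 4/5 + 2*P (I(P) = (P + P) - 1/5*(-4) = 2*P + 4/5 = 4/5 + 2*P)
S(s) = (-15 + s)*(56 + s)
(I(1) + 23)**2 - S(33) = ((4/5 + 2*1) + 23)**2 - (-840 + 33**2 + 41*33) = ((4/5 + 2) + 23)**2 - (-840 + 1089 + 1353) = (14/5 + 23)**2 - 1*1602 = (129/5)**2 - 1602 = 16641/25 - 1602 = -23409/25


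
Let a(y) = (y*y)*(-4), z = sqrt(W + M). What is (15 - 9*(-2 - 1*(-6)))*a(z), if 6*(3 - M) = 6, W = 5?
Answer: 588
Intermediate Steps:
M = 2 (M = 3 - 1/6*6 = 3 - 1 = 2)
z = sqrt(7) (z = sqrt(5 + 2) = sqrt(7) ≈ 2.6458)
a(y) = -4*y**2 (a(y) = y**2*(-4) = -4*y**2)
(15 - 9*(-2 - 1*(-6)))*a(z) = (15 - 9*(-2 - 1*(-6)))*(-4*(sqrt(7))**2) = (15 - 9*(-2 + 6))*(-4*7) = (15 - 9*4)*(-28) = (15 - 36)*(-28) = -21*(-28) = 588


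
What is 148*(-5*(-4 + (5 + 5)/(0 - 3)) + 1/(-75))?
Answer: 406852/75 ≈ 5424.7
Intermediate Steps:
148*(-5*(-4 + (5 + 5)/(0 - 3)) + 1/(-75)) = 148*(-5*(-4 + 10/(-3)) - 1/75) = 148*(-5*(-4 + 10*(-⅓)) - 1/75) = 148*(-5*(-4 - 10/3) - 1/75) = 148*(-5*(-22/3) - 1/75) = 148*(110/3 - 1/75) = 148*(2749/75) = 406852/75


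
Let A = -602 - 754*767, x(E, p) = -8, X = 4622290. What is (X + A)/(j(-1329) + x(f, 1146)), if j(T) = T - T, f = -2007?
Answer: -2021685/4 ≈ -5.0542e+5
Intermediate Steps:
j(T) = 0
A = -578920 (A = -602 - 578318 = -578920)
(X + A)/(j(-1329) + x(f, 1146)) = (4622290 - 578920)/(0 - 8) = 4043370/(-8) = 4043370*(-⅛) = -2021685/4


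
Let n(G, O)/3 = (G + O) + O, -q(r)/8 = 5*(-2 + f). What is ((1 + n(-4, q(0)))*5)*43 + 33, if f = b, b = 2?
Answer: -2332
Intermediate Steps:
f = 2
q(r) = 0 (q(r) = -40*(-2 + 2) = -40*0 = -8*0 = 0)
n(G, O) = 3*G + 6*O (n(G, O) = 3*((G + O) + O) = 3*(G + 2*O) = 3*G + 6*O)
((1 + n(-4, q(0)))*5)*43 + 33 = ((1 + (3*(-4) + 6*0))*5)*43 + 33 = ((1 + (-12 + 0))*5)*43 + 33 = ((1 - 12)*5)*43 + 33 = -11*5*43 + 33 = -55*43 + 33 = -2365 + 33 = -2332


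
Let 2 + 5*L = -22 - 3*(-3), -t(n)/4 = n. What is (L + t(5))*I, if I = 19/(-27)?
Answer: 437/27 ≈ 16.185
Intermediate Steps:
t(n) = -4*n
L = -3 (L = -⅖ + (-22 - 3*(-3))/5 = -⅖ + (-22 - 1*(-9))/5 = -⅖ + (-22 + 9)/5 = -⅖ + (⅕)*(-13) = -⅖ - 13/5 = -3)
I = -19/27 (I = 19*(-1/27) = -19/27 ≈ -0.70370)
(L + t(5))*I = (-3 - 4*5)*(-19/27) = (-3 - 20)*(-19/27) = -23*(-19/27) = 437/27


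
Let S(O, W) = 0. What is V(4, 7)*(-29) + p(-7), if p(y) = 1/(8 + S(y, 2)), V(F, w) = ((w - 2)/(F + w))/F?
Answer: -279/88 ≈ -3.1705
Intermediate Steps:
V(F, w) = (-2 + w)/(F*(F + w)) (V(F, w) = ((-2 + w)/(F + w))/F = (-2 + w)/(F*(F + w)))
p(y) = ⅛ (p(y) = 1/(8 + 0) = 1/8 = ⅛)
V(4, 7)*(-29) + p(-7) = ((-2 + 7)/(4*(4 + 7)))*(-29) + ⅛ = ((¼)*5/11)*(-29) + ⅛ = ((¼)*(1/11)*5)*(-29) + ⅛ = (5/44)*(-29) + ⅛ = -145/44 + ⅛ = -279/88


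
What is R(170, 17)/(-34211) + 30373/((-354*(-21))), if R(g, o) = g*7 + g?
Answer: 146997209/36332082 ≈ 4.0459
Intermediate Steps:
R(g, o) = 8*g (R(g, o) = 7*g + g = 8*g)
R(170, 17)/(-34211) + 30373/((-354*(-21))) = (8*170)/(-34211) + 30373/((-354*(-21))) = 1360*(-1/34211) + 30373/7434 = -1360/34211 + 30373*(1/7434) = -1360/34211 + 4339/1062 = 146997209/36332082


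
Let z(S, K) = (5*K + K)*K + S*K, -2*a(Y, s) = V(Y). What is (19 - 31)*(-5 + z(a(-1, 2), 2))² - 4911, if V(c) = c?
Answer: -9711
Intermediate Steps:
a(Y, s) = -Y/2
z(S, K) = 6*K² + K*S (z(S, K) = (6*K)*K + K*S = 6*K² + K*S)
(19 - 31)*(-5 + z(a(-1, 2), 2))² - 4911 = (19 - 31)*(-5 + 2*(-½*(-1) + 6*2))² - 4911 = -12*(-5 + 2*(½ + 12))² - 4911 = -12*(-5 + 2*(25/2))² - 4911 = -12*(-5 + 25)² - 4911 = -12*20² - 4911 = -12*400 - 4911 = -4800 - 4911 = -9711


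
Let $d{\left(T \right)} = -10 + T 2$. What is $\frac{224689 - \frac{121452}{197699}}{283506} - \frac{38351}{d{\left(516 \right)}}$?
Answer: $- \frac{526032906446774}{14320481863317} \approx -36.733$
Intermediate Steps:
$d{\left(T \right)} = -10 + 2 T$
$\frac{224689 - \frac{121452}{197699}}{283506} - \frac{38351}{d{\left(516 \right)}} = \frac{224689 - \frac{121452}{197699}}{283506} - \frac{38351}{-10 + 2 \cdot 516} = \left(224689 - \frac{121452}{197699}\right) \frac{1}{283506} - \frac{38351}{-10 + 1032} = \left(224689 - \frac{121452}{197699}\right) \frac{1}{283506} - \frac{38351}{1022} = \frac{44420669159}{197699} \cdot \frac{1}{283506} - \frac{38351}{1022} = \frac{44420669159}{56048852694} - \frac{38351}{1022} = - \frac{526032906446774}{14320481863317}$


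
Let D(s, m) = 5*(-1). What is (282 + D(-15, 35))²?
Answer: 76729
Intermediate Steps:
D(s, m) = -5
(282 + D(-15, 35))² = (282 - 5)² = 277² = 76729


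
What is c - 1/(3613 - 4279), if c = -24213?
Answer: -16125857/666 ≈ -24213.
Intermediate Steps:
c - 1/(3613 - 4279) = -24213 - 1/(3613 - 4279) = -24213 - 1/(-666) = -24213 - 1*(-1/666) = -24213 + 1/666 = -16125857/666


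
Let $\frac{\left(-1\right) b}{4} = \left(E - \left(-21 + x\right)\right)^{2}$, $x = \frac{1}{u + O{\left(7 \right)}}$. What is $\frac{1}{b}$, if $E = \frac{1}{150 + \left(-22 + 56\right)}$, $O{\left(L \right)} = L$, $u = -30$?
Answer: $- \frac{8464}{15000129} \approx -0.00056426$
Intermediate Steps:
$x = - \frac{1}{23}$ ($x = \frac{1}{-30 + 7} = \frac{1}{-23} = - \frac{1}{23} \approx -0.043478$)
$E = \frac{1}{184}$ ($E = \frac{1}{150 + 34} = \frac{1}{184} \approx 0.0054348$)
$b = - \frac{15000129}{8464}$ ($b = - 4 \left(\frac{1}{184} + \left(21 - - \frac{1}{23}\right)\right)^{2} = - 4 \left(\frac{1}{184} + \left(21 + \frac{1}{23}\right)\right)^{2} = - 4 \left(\frac{1}{184} + \frac{484}{23}\right)^{2} = - 4 \left(\frac{3873}{184}\right)^{2} = \left(-4\right) \frac{15000129}{33856} = - \frac{15000129}{8464} \approx -1772.2$)
$\frac{1}{b} = \frac{1}{- \frac{15000129}{8464}} = - \frac{8464}{15000129}$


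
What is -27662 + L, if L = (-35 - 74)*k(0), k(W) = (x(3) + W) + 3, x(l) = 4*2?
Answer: -28861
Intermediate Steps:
x(l) = 8
k(W) = 11 + W (k(W) = (8 + W) + 3 = 11 + W)
L = -1199 (L = (-35 - 74)*(11 + 0) = -109*11 = -1199)
-27662 + L = -27662 - 1199 = -28861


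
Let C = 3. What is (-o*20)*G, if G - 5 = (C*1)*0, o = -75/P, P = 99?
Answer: 2500/33 ≈ 75.758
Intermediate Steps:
o = -25/33 (o = -75/99 = -75*1/99 = -25/33 ≈ -0.75758)
G = 5 (G = 5 + (3*1)*0 = 5 + 3*0 = 5 + 0 = 5)
(-o*20)*G = (-1*(-25/33)*20)*5 = ((25/33)*20)*5 = (500/33)*5 = 2500/33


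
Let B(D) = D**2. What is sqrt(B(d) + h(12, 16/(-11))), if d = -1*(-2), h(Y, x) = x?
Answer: 2*sqrt(77)/11 ≈ 1.5954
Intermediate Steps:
d = 2
sqrt(B(d) + h(12, 16/(-11))) = sqrt(2**2 + 16/(-11)) = sqrt(4 + 16*(-1/11)) = sqrt(4 - 16/11) = sqrt(28/11) = 2*sqrt(77)/11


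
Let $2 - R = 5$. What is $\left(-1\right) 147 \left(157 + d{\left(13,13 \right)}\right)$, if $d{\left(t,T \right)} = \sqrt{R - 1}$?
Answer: $-23079 - 294 i \approx -23079.0 - 294.0 i$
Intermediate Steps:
$R = -3$ ($R = 2 - 5 = -3$)
$d{\left(t,T \right)} = 2 i$ ($d{\left(t,T \right)} = \sqrt{-3 - 1} = \sqrt{-4} = 2 i$)
$\left(-1\right) 147 \left(157 + d{\left(13,13 \right)}\right) = \left(-1\right) 147 \left(157 + 2 i\right) = - 147 \left(157 + 2 i\right) = -23079 - 294 i$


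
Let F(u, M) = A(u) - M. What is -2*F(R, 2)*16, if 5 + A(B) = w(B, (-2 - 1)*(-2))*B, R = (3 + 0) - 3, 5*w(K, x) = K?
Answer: 224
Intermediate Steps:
w(K, x) = K/5
R = 0 (R = 3 - 3 = 0)
A(B) = -5 + B²/5 (A(B) = -5 + (B/5)*B = -5 + B²/5)
F(u, M) = -5 - M + u²/5 (F(u, M) = (-5 + u²/5) - M = -5 - M + u²/5)
-2*F(R, 2)*16 = -2*(-5 - 1*2 + (⅕)*0²)*16 = -2*(-5 - 2 + (⅕)*0)*16 = -2*(-5 - 2 + 0)*16 = -2*(-7)*16 = 14*16 = 224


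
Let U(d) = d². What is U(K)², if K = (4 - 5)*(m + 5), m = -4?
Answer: 1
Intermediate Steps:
K = -1 (K = (4 - 5)*(-4 + 5) = -1*1 = -1)
U(K)² = ((-1)²)² = 1² = 1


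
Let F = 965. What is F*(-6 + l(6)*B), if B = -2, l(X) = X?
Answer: -17370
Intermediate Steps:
F*(-6 + l(6)*B) = 965*(-6 + 6*(-2)) = 965*(-6 - 12) = 965*(-18) = -17370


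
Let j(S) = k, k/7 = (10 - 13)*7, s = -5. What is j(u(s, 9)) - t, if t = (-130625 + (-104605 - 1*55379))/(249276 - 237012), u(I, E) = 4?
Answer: -1512199/12264 ≈ -123.30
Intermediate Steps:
k = -147 (k = 7*((10 - 13)*7) = 7*(-3*7) = 7*(-21) = -147)
j(S) = -147
t = -290609/12264 (t = (-130625 + (-104605 - 55379))/12264 = (-130625 - 159984)*(1/12264) = -290609*1/12264 = -290609/12264 ≈ -23.696)
j(u(s, 9)) - t = -147 - 1*(-290609/12264) = -147 + 290609/12264 = -1512199/12264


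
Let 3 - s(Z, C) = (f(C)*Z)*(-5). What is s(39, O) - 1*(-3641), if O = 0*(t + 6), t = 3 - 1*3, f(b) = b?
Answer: 3644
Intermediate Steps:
t = 0 (t = 3 - 3 = 0)
O = 0 (O = 0*(0 + 6) = 0*6 = 0)
s(Z, C) = 3 + 5*C*Z (s(Z, C) = 3 - C*Z*(-5) = 3 - (-5)*C*Z = 3 + 5*C*Z)
s(39, O) - 1*(-3641) = (3 + 5*0*39) - 1*(-3641) = (3 + 0) + 3641 = 3 + 3641 = 3644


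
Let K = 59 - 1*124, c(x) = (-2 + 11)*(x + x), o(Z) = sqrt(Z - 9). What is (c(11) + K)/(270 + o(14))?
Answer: 7182/14579 - 133*sqrt(5)/72895 ≈ 0.48855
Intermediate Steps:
o(Z) = sqrt(-9 + Z)
c(x) = 18*x (c(x) = 9*(2*x) = 18*x)
K = -65 (K = 59 - 124 = -65)
(c(11) + K)/(270 + o(14)) = (18*11 - 65)/(270 + sqrt(-9 + 14)) = (198 - 65)/(270 + sqrt(5)) = 133/(270 + sqrt(5))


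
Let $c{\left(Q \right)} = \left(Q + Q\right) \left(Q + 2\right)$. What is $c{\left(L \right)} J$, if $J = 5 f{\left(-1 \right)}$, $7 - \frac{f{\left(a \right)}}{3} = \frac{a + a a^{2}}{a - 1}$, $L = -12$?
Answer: $21600$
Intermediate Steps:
$c{\left(Q \right)} = 2 Q \left(2 + Q\right)$
$f{\left(a \right)} = 21 - \frac{3 \left(a + a^{3}\right)}{-1 + a}$ ($f{\left(a \right)} = 21 - 3 \frac{a + a a^{2}}{a - 1} = 21 - 3 \frac{a + a^{3}}{-1 + a} = 21 - \frac{3 \left(a + a^{3}\right)}{-1 + a}$)
$J = 90$ ($J = 5 \frac{3 \left(-7 - \left(-1\right)^{3} + 6 \left(-1\right)\right)}{-1 - 1} = 5 \frac{3 \left(-7 - -1 - 6\right)}{-2} = 5 \cdot 3 \left(- \frac{1}{2}\right) \left(-7 + 1 - 6\right) = 5 \cdot 3 \left(- \frac{1}{2}\right) \left(-12\right) = 5 \cdot 18 = 90$)
$c{\left(L \right)} J = 2 \left(-12\right) \left(2 - 12\right) 90 = 2 \left(-12\right) \left(-10\right) 90 = 240 \cdot 90 = 21600$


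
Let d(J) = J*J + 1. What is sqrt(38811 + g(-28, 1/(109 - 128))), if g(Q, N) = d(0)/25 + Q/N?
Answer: 2*sqrt(245894)/5 ≈ 198.35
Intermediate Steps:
d(J) = 1 + J**2 (d(J) = J**2 + 1 = 1 + J**2)
g(Q, N) = 1/25 + Q/N (g(Q, N) = (1 + 0**2)/25 + Q/N = (1 + 0)*(1/25) + Q/N = 1*(1/25) + Q/N = 1/25 + Q/N)
sqrt(38811 + g(-28, 1/(109 - 128))) = sqrt(38811 + (-28 + 1/(25*(109 - 128)))/(1/(109 - 128))) = sqrt(38811 + (-28 + (1/25)/(-19))/(1/(-19))) = sqrt(38811 + (-28 + (1/25)*(-1/19))/(-1/19)) = sqrt(38811 - 19*(-28 - 1/475)) = sqrt(38811 - 19*(-13301/475)) = sqrt(38811 + 13301/25) = sqrt(983576/25) = 2*sqrt(245894)/5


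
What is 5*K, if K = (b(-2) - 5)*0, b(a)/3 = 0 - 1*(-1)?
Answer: 0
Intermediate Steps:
b(a) = 3 (b(a) = 3*(0 - 1*(-1)) = 3*(0 + 1) = 3*1 = 3)
K = 0 (K = (3 - 5)*0 = -2*0 = 0)
5*K = 5*0 = 0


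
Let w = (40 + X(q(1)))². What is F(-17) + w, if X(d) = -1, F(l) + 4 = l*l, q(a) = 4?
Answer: 1806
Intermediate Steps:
F(l) = -4 + l² (F(l) = -4 + l*l = -4 + l²)
w = 1521 (w = (40 - 1)² = 39² = 1521)
F(-17) + w = (-4 + (-17)²) + 1521 = (-4 + 289) + 1521 = 285 + 1521 = 1806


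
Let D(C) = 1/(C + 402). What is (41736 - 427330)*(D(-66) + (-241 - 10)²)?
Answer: -4081191868589/168 ≈ -2.4293e+10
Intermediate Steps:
D(C) = 1/(402 + C)
(41736 - 427330)*(D(-66) + (-241 - 10)²) = (41736 - 427330)*(1/(402 - 66) + (-241 - 10)²) = -385594*(1/336 + (-251)²) = -385594*(1/336 + 63001) = -385594*21168337/336 = -4081191868589/168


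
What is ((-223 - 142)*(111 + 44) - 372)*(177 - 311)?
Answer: 7630898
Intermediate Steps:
((-223 - 142)*(111 + 44) - 372)*(177 - 311) = (-365*155 - 372)*(-134) = (-56575 - 372)*(-134) = -56947*(-134) = 7630898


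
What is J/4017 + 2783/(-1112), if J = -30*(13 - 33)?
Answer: -3504037/1488968 ≈ -2.3533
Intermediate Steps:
J = 600 (J = -30*(-20) = 600)
J/4017 + 2783/(-1112) = 600/4017 + 2783/(-1112) = 600*(1/4017) + 2783*(-1/1112) = 200/1339 - 2783/1112 = -3504037/1488968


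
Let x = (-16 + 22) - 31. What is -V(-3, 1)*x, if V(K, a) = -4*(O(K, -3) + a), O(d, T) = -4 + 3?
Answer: 0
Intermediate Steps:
O(d, T) = -1
x = -25 (x = 6 - 31 = -25)
V(K, a) = 4 - 4*a (V(K, a) = -4*(-1 + a) = 4 - 4*a)
-V(-3, 1)*x = -(4 - 4*1)*(-25) = -(4 - 4)*(-25) = -0*(-25) = -1*0 = 0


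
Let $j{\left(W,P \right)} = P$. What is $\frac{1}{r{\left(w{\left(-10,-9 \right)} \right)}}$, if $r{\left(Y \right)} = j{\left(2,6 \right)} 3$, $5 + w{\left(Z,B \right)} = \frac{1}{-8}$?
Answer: $\frac{1}{18} \approx 0.055556$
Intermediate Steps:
$w{\left(Z,B \right)} = - \frac{41}{8}$ ($w{\left(Z,B \right)} = -5 + \frac{1}{-8} = -5 - \frac{1}{8} = - \frac{41}{8}$)
$r{\left(Y \right)} = 18$ ($r{\left(Y \right)} = 6 \cdot 3 = 18$)
$\frac{1}{r{\left(w{\left(-10,-9 \right)} \right)}} = \frac{1}{18}$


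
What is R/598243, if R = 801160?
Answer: 801160/598243 ≈ 1.3392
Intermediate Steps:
R/598243 = 801160/598243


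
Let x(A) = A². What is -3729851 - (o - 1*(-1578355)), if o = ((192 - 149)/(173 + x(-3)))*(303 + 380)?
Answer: -966122861/182 ≈ -5.3084e+6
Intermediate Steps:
o = 29369/182 (o = ((192 - 149)/(173 + (-3)²))*(303 + 380) = (43/(173 + 9))*683 = (43/182)*683 = 29369/182 ≈ 161.37)
-3729851 - (o - 1*(-1578355)) = -3729851 - (29369/182 - 1*(-1578355)) = -3729851 - (29369/182 + 1578355) = -3729851 - 1*287289979/182 = -3729851 - 287289979/182 = -966122861/182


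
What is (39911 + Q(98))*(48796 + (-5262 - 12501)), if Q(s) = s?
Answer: 1241599297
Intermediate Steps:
(39911 + Q(98))*(48796 + (-5262 - 12501)) = (39911 + 98)*(48796 + (-5262 - 12501)) = 40009*(48796 - 17763) = 40009*31033 = 1241599297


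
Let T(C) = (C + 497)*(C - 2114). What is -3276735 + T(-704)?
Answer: -2693409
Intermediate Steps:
T(C) = (-2114 + C)*(497 + C) (T(C) = (497 + C)*(-2114 + C) = (-2114 + C)*(497 + C))
-3276735 + T(-704) = -3276735 + (-1050658 + (-704)² - 1617*(-704)) = -3276735 + (-1050658 + 495616 + 1138368) = -3276735 + 583326 = -2693409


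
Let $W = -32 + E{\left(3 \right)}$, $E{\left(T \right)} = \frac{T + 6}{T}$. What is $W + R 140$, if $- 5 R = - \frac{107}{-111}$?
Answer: $- \frac{6215}{111} \approx -55.991$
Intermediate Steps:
$R = - \frac{107}{555}$ ($R = - \frac{\left(-107\right) \frac{1}{-111}}{5} = - \frac{\left(-107\right) \left(- \frac{1}{111}\right)}{5} = \left(- \frac{1}{5}\right) \frac{107}{111} = - \frac{107}{555} \approx -0.19279$)
$E{\left(T \right)} = \frac{6 + T}{T}$
$W = -29$ ($W = -32 + \frac{6 + 3}{3} = -32 + \frac{1}{3} \cdot 9 = -32 + 3 = -29$)
$W + R 140 = -29 - \frac{2996}{111} = - \frac{6215}{111}$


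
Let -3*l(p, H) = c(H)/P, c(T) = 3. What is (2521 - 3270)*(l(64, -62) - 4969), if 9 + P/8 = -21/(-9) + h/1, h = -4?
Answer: 952773689/256 ≈ 3.7218e+6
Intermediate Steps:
P = -256/3 (P = -72 + 8*(-21/(-9) - 4/1) = -72 + 8*(-21*(-⅑) - 4*1) = -72 + 8*(7/3 - 4) = -72 + 8*(-5/3) = -72 - 40/3 = -256/3 ≈ -85.333)
l(p, H) = 3/256 (l(p, H) = -1/(-256/3) = -(-3)/256 = -⅓*(-9/256) = 3/256)
(2521 - 3270)*(l(64, -62) - 4969) = (2521 - 3270)*(3/256 - 4969) = -749*(-1272061/256) = 952773689/256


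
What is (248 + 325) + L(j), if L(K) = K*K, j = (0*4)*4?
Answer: 573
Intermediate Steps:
j = 0 (j = 0*4 = 0)
L(K) = K²
(248 + 325) + L(j) = (248 + 325) + 0² = 573 + 0 = 573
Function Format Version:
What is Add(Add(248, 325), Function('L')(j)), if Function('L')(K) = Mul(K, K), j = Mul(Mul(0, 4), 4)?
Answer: 573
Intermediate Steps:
j = 0 (j = Mul(0, 4) = 0)
Function('L')(K) = Pow(K, 2)
Add(Add(248, 325), Function('L')(j)) = Add(Add(248, 325), Pow(0, 2)) = Add(573, 0) = 573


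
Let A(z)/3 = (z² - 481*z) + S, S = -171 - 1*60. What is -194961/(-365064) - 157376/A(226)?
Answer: 30431409109/21122968104 ≈ 1.4407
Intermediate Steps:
S = -231 (S = -171 - 60 = -231)
A(z) = -693 - 1443*z + 3*z² (A(z) = 3*((z² - 481*z) - 231) = 3*(-231 + z² - 481*z) = -693 - 1443*z + 3*z²)
-194961/(-365064) - 157376/A(226) = -194961/(-365064) - 157376/(-693 - 1443*226 + 3*226²) = -194961*(-1/365064) - 157376/(-693 - 326118 + 3*51076) = 64987/121688 - 157376/(-693 - 326118 + 153228) = 64987/121688 - 157376/(-173583) = 64987/121688 - 157376*(-1/173583) = 64987/121688 + 157376/173583 = 30431409109/21122968104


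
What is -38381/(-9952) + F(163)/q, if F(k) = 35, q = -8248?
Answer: 39527271/10260512 ≈ 3.8524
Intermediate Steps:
-38381/(-9952) + F(163)/q = -38381/(-9952) + 35/(-8248) = -38381*(-1/9952) + 35*(-1/8248) = 38381/9952 - 35/8248 = 39527271/10260512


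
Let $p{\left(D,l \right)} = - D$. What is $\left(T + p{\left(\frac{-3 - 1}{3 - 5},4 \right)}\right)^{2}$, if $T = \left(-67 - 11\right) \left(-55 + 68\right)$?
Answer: $1032256$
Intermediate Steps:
$T = -1014$ ($T = \left(-78\right) 13 = -1014$)
$\left(T + p{\left(\frac{-3 - 1}{3 - 5},4 \right)}\right)^{2} = \left(-1014 - \frac{-3 - 1}{3 - 5}\right)^{2} = \left(-1014 - - \frac{4}{-2}\right)^{2} = \left(-1014 - \left(-4\right) \left(- \frac{1}{2}\right)\right)^{2} = \left(-1014 - 2\right)^{2} = \left(-1016\right)^{2} = 1032256$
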